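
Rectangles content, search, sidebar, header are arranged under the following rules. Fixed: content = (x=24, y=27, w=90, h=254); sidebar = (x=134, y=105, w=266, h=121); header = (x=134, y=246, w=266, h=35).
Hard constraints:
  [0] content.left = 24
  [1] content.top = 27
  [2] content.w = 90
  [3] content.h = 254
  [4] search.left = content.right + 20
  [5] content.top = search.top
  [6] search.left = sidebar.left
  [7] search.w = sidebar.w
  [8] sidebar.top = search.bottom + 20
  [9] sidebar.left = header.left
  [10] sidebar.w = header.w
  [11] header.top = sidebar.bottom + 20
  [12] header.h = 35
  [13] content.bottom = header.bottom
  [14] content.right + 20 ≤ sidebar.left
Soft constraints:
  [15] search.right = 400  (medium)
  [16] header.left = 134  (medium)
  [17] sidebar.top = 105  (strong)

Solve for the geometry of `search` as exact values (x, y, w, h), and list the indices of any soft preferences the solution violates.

search = (x=134, y=27, w=266, h=58)
violated soft preferences: none

1. search.x = 134  [search.left = content.right + 20]
2. search.y = 27  [content.top = search.top]
3. search.w = 266  [search.w = sidebar.w]
4. search.h = 58  [sidebar.top = search.bottom + 20]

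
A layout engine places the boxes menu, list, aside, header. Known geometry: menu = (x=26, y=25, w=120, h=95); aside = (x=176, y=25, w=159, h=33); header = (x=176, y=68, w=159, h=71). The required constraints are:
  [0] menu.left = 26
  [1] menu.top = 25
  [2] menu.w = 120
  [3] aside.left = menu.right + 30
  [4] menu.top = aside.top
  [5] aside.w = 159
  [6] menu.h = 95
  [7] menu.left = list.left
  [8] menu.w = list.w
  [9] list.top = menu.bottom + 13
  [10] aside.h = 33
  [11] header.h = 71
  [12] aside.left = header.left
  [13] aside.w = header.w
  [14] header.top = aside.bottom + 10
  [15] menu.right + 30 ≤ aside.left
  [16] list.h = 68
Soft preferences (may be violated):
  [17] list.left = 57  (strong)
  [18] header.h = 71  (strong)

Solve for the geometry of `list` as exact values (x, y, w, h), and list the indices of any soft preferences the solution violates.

1. list.x = 26  [menu.left = list.left]
2. list.w = 120  [menu.w = list.w]
3. list.y = 133  [list.top = menu.bottom + 13]
4. list.h = 68  [list.h = 68]

list = (x=26, y=133, w=120, h=68)
violated soft preferences: 17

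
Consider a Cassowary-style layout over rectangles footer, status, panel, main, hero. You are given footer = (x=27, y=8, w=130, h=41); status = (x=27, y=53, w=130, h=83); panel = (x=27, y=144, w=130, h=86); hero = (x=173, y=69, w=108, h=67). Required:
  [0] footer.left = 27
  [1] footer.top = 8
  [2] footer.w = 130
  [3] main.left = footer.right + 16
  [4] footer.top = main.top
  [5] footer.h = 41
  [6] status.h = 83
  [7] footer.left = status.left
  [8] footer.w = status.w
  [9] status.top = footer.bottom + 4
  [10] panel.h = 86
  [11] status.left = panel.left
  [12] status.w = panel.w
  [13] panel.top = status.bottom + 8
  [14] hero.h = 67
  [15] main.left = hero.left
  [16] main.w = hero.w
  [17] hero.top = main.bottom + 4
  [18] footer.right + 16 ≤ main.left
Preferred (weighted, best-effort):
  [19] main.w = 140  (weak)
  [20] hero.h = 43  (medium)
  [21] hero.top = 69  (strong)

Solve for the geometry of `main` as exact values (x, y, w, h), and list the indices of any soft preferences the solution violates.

main = (x=173, y=8, w=108, h=57)
violated soft preferences: 19, 20

1. main.x = 173  [main.left = footer.right + 16]
2. main.y = 8  [footer.top = main.top]
3. main.w = 108  [main.w = hero.w]
4. main.h = 57  [hero.top = main.bottom + 4]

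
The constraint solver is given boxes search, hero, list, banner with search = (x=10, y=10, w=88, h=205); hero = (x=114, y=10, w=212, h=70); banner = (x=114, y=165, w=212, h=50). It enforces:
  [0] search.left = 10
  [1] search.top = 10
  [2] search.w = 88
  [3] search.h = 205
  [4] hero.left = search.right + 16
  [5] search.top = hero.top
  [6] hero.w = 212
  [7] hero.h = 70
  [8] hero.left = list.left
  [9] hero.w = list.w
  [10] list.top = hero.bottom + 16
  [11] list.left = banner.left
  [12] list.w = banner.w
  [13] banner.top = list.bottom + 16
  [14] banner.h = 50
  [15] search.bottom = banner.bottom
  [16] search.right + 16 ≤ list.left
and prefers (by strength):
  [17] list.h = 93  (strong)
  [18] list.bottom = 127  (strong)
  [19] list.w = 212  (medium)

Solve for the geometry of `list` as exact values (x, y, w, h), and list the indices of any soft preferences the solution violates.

list = (x=114, y=96, w=212, h=53)
violated soft preferences: 17, 18

1. list.x = 114  [hero.left = list.left]
2. list.w = 212  [hero.w = list.w]
3. list.y = 96  [list.top = hero.bottom + 16]
4. list.h = 53  [banner.top = list.bottom + 16]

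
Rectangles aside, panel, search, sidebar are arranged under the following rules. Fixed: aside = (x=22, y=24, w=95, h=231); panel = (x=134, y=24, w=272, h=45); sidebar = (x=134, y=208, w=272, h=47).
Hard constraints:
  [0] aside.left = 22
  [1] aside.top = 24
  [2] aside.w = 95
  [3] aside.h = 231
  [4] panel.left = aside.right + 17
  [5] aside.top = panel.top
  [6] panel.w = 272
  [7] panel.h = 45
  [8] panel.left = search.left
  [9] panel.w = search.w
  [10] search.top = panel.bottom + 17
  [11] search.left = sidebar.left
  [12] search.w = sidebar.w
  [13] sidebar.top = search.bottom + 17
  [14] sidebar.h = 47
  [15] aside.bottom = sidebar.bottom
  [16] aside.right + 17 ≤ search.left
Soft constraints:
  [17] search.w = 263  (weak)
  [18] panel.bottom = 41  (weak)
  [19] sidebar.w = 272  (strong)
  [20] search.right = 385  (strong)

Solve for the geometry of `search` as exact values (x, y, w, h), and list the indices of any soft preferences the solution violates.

search = (x=134, y=86, w=272, h=105)
violated soft preferences: 17, 18, 20

1. search.x = 134  [panel.left = search.left]
2. search.w = 272  [panel.w = search.w]
3. search.y = 86  [search.top = panel.bottom + 17]
4. search.h = 105  [sidebar.top = search.bottom + 17]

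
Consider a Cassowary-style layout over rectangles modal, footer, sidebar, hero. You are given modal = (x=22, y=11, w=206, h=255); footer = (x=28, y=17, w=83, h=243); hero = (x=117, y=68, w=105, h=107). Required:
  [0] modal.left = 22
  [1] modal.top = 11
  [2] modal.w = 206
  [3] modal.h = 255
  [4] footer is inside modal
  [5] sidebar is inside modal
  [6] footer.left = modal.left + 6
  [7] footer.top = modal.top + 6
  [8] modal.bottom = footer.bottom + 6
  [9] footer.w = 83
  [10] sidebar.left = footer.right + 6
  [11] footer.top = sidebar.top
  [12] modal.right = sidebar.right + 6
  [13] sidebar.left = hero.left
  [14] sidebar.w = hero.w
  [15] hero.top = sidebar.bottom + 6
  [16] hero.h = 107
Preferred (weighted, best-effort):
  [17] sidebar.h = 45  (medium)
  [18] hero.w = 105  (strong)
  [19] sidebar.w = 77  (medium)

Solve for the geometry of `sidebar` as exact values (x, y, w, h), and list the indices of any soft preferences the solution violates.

1. sidebar.x = 117  [sidebar.left = footer.right + 6]
2. sidebar.y = 17  [footer.top = sidebar.top]
3. sidebar.w = 105  [modal.right = sidebar.right + 6]
4. sidebar.h = 45  [hero.top = sidebar.bottom + 6]

sidebar = (x=117, y=17, w=105, h=45)
violated soft preferences: 19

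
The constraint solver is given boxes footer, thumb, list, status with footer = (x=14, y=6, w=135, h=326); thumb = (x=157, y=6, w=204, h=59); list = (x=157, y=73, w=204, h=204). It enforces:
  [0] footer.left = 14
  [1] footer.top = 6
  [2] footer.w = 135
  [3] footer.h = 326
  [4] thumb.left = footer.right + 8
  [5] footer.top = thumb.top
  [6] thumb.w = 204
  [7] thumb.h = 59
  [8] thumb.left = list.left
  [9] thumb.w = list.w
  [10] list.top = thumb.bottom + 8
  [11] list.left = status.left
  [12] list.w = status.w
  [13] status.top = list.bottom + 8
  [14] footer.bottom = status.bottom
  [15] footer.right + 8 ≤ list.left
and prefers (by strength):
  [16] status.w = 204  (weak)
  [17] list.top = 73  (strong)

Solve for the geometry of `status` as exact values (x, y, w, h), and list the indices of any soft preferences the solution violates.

1. status.x = 157  [list.left = status.left]
2. status.w = 204  [list.w = status.w]
3. status.y = 285  [status.top = list.bottom + 8]
4. status.h = 47  [footer.bottom = status.bottom]

status = (x=157, y=285, w=204, h=47)
violated soft preferences: none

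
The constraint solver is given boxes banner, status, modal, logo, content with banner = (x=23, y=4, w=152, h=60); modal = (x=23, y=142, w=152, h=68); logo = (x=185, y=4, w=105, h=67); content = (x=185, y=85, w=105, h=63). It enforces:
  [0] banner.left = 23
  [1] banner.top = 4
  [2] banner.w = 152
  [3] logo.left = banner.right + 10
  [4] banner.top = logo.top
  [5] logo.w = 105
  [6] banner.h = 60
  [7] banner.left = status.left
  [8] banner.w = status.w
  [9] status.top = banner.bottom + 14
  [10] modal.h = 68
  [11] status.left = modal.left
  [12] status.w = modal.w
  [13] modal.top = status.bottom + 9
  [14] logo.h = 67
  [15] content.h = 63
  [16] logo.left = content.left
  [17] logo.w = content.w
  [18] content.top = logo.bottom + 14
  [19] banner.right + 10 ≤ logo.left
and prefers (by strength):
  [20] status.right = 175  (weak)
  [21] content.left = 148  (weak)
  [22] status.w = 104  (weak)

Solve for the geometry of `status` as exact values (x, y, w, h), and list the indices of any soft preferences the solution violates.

status = (x=23, y=78, w=152, h=55)
violated soft preferences: 21, 22

1. status.x = 23  [banner.left = status.left]
2. status.w = 152  [banner.w = status.w]
3. status.y = 78  [status.top = banner.bottom + 14]
4. status.h = 55  [modal.top = status.bottom + 9]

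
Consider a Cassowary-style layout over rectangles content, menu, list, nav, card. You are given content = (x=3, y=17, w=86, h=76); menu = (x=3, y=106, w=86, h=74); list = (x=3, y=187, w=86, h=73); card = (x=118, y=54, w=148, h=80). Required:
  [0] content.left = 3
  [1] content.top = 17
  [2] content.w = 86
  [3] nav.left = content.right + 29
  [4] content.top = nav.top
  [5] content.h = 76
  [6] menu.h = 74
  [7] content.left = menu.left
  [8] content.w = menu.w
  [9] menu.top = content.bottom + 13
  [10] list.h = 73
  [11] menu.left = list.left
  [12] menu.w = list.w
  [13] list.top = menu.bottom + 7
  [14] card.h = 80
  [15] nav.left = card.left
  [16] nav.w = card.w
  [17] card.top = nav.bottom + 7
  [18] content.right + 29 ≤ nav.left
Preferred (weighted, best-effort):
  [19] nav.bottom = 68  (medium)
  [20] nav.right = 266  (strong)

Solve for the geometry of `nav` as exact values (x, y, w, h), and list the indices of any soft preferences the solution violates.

1. nav.x = 118  [nav.left = content.right + 29]
2. nav.y = 17  [content.top = nav.top]
3. nav.w = 148  [nav.w = card.w]
4. nav.h = 30  [card.top = nav.bottom + 7]

nav = (x=118, y=17, w=148, h=30)
violated soft preferences: 19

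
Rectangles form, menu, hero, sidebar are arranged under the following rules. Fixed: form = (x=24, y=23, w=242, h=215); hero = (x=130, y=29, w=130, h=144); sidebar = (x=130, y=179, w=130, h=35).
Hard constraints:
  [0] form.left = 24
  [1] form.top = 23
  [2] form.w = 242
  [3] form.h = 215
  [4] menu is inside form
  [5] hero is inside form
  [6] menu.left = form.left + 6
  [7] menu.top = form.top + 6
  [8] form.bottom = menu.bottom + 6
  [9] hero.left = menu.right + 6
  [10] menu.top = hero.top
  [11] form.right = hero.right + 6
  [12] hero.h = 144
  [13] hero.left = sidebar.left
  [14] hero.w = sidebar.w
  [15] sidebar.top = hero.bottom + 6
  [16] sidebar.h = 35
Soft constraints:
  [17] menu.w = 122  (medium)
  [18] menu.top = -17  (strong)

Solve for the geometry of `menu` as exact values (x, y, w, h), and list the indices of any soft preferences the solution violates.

menu = (x=30, y=29, w=94, h=203)
violated soft preferences: 17, 18

1. menu.x = 30  [menu.left = form.left + 6]
2. menu.y = 29  [menu.top = form.top + 6]
3. menu.h = 203  [form.bottom = menu.bottom + 6]
4. menu.w = 94  [hero.left = menu.right + 6]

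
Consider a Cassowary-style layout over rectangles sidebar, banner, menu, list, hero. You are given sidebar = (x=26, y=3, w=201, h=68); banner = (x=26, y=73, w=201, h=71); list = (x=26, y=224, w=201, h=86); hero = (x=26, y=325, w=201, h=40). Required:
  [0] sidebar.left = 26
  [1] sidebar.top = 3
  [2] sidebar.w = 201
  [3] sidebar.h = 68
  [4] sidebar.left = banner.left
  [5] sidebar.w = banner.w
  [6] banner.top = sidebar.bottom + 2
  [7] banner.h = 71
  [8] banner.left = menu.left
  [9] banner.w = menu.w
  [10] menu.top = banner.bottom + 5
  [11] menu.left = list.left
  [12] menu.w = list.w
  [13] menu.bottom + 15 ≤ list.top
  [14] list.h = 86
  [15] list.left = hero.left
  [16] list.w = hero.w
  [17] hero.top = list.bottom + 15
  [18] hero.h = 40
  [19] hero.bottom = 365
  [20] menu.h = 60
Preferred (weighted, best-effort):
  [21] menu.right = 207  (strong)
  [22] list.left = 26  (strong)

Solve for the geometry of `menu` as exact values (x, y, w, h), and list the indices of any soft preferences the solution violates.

1. menu.x = 26  [banner.left = menu.left]
2. menu.w = 201  [banner.w = menu.w]
3. menu.y = 149  [menu.top = banner.bottom + 5]
4. menu.h = 60  [menu.h = 60]

menu = (x=26, y=149, w=201, h=60)
violated soft preferences: 21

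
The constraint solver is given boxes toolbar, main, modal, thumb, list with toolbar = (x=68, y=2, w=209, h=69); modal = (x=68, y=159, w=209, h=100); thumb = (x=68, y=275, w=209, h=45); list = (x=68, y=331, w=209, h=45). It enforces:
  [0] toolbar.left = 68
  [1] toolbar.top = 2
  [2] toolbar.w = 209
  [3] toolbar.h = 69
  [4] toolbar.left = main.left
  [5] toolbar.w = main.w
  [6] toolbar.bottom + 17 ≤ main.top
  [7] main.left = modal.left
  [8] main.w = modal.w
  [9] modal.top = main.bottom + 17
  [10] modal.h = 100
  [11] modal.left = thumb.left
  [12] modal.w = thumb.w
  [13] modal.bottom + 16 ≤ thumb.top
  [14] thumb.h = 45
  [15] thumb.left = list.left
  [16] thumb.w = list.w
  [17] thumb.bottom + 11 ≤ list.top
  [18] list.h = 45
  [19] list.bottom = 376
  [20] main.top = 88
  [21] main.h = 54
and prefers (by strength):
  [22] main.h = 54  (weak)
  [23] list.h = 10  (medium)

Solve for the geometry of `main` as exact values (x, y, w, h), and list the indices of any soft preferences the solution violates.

main = (x=68, y=88, w=209, h=54)
violated soft preferences: 23

1. main.x = 68  [toolbar.left = main.left]
2. main.w = 209  [toolbar.w = main.w]
3. main.y = 88  [main.top = 88]
4. main.h = 54  [main.h = 54]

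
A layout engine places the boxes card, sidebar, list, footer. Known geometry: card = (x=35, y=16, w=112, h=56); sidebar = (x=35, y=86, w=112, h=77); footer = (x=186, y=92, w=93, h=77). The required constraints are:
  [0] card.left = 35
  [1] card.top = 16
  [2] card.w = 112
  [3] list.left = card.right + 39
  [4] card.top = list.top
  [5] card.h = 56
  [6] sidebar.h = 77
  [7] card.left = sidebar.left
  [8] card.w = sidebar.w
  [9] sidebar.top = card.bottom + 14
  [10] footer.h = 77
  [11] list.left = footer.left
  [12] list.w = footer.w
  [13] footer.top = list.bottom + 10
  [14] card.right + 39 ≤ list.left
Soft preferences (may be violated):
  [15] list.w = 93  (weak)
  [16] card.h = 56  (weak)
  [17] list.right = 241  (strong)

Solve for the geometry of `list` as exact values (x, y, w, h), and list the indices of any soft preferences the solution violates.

1. list.x = 186  [list.left = card.right + 39]
2. list.y = 16  [card.top = list.top]
3. list.w = 93  [list.w = footer.w]
4. list.h = 66  [footer.top = list.bottom + 10]

list = (x=186, y=16, w=93, h=66)
violated soft preferences: 17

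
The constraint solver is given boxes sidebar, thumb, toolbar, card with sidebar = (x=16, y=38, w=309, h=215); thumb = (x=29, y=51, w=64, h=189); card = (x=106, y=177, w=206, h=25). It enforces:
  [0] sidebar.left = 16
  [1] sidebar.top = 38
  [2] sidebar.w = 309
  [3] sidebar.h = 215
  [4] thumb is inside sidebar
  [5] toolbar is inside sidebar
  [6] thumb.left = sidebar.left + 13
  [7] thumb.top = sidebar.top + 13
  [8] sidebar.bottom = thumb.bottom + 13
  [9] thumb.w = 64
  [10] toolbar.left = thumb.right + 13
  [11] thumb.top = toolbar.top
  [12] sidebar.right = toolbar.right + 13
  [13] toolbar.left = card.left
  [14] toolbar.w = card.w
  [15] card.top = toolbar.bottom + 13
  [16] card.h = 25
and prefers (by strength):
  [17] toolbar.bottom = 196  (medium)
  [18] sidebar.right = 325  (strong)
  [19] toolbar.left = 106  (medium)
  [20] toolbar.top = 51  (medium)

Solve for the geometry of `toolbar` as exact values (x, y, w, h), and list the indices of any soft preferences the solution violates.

toolbar = (x=106, y=51, w=206, h=113)
violated soft preferences: 17

1. toolbar.x = 106  [toolbar.left = thumb.right + 13]
2. toolbar.y = 51  [thumb.top = toolbar.top]
3. toolbar.w = 206  [sidebar.right = toolbar.right + 13]
4. toolbar.h = 113  [card.top = toolbar.bottom + 13]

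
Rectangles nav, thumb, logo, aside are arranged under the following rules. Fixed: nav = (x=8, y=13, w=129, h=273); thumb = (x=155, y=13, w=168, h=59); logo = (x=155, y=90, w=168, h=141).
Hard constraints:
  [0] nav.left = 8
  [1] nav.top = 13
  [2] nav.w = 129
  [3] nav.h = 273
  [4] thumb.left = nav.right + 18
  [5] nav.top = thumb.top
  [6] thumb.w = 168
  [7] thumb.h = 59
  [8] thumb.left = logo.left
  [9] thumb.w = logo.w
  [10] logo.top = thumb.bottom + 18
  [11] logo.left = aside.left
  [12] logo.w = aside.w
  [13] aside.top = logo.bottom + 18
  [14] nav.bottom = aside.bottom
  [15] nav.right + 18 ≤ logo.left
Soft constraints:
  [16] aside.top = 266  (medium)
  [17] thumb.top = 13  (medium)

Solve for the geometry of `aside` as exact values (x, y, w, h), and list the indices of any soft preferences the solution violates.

aside = (x=155, y=249, w=168, h=37)
violated soft preferences: 16

1. aside.x = 155  [logo.left = aside.left]
2. aside.w = 168  [logo.w = aside.w]
3. aside.y = 249  [aside.top = logo.bottom + 18]
4. aside.h = 37  [nav.bottom = aside.bottom]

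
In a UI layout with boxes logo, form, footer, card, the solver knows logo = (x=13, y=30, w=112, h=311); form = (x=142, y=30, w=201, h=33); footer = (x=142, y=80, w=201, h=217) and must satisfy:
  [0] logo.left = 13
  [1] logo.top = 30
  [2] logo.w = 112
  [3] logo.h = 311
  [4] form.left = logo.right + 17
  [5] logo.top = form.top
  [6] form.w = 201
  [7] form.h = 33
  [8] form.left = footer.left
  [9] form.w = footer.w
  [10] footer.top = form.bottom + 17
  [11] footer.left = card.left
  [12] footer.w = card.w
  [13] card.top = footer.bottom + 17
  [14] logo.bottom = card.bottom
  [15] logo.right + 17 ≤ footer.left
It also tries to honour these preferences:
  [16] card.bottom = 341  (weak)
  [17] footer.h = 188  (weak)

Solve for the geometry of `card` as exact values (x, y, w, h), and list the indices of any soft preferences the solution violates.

1. card.x = 142  [footer.left = card.left]
2. card.w = 201  [footer.w = card.w]
3. card.y = 314  [card.top = footer.bottom + 17]
4. card.h = 27  [logo.bottom = card.bottom]

card = (x=142, y=314, w=201, h=27)
violated soft preferences: 17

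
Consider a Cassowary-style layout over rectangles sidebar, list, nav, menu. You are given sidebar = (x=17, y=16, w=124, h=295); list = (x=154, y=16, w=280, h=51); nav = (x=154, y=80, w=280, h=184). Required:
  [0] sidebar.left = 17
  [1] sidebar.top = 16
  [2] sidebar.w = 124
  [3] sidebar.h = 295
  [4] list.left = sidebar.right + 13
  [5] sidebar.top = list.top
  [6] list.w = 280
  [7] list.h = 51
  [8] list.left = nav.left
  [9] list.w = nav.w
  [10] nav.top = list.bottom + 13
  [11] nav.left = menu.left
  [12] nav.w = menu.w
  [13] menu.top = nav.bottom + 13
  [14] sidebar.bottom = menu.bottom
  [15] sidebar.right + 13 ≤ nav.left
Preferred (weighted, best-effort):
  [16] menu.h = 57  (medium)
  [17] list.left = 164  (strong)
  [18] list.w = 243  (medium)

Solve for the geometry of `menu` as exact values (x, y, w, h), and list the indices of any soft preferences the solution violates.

1. menu.x = 154  [nav.left = menu.left]
2. menu.w = 280  [nav.w = menu.w]
3. menu.y = 277  [menu.top = nav.bottom + 13]
4. menu.h = 34  [sidebar.bottom = menu.bottom]

menu = (x=154, y=277, w=280, h=34)
violated soft preferences: 16, 17, 18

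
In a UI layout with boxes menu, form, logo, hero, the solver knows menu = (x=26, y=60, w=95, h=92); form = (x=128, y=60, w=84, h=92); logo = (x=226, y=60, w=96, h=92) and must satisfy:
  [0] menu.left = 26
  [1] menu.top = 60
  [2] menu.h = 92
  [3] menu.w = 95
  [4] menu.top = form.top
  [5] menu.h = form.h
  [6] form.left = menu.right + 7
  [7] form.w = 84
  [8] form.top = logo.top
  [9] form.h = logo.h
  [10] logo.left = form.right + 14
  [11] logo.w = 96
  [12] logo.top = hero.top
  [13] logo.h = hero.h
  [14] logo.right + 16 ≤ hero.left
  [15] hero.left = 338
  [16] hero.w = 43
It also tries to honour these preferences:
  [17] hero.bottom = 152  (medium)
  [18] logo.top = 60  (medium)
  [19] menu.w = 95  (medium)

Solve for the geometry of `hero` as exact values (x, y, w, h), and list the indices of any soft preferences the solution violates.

hero = (x=338, y=60, w=43, h=92)
violated soft preferences: none

1. hero.y = 60  [logo.top = hero.top]
2. hero.h = 92  [logo.h = hero.h]
3. hero.x = 338  [hero.left = 338]
4. hero.w = 43  [hero.w = 43]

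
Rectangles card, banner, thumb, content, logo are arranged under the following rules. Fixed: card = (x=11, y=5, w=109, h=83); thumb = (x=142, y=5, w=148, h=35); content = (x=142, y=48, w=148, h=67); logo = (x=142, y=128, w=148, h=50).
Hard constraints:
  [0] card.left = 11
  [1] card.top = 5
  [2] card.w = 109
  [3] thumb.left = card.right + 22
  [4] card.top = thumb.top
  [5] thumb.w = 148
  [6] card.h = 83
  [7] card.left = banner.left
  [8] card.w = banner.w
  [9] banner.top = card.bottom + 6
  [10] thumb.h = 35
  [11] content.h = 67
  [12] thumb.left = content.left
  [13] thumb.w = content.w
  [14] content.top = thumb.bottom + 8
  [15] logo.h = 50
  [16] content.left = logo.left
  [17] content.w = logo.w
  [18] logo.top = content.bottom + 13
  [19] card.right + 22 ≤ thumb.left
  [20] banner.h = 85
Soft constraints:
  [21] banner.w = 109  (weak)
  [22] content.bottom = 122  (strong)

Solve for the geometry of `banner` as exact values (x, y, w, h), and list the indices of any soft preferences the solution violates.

banner = (x=11, y=94, w=109, h=85)
violated soft preferences: 22

1. banner.x = 11  [card.left = banner.left]
2. banner.w = 109  [card.w = banner.w]
3. banner.y = 94  [banner.top = card.bottom + 6]
4. banner.h = 85  [banner.h = 85]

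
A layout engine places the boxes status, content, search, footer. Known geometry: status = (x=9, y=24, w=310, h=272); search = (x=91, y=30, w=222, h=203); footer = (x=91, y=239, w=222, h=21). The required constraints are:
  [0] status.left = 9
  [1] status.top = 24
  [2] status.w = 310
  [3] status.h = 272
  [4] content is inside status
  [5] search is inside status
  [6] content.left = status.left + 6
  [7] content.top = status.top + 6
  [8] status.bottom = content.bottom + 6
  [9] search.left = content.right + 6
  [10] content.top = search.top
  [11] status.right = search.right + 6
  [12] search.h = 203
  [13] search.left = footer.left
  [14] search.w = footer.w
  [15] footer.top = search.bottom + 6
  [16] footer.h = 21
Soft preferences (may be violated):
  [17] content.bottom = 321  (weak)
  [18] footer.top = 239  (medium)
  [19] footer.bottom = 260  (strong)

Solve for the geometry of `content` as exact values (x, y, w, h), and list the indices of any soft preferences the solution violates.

1. content.x = 15  [content.left = status.left + 6]
2. content.y = 30  [content.top = status.top + 6]
3. content.h = 260  [status.bottom = content.bottom + 6]
4. content.w = 70  [search.left = content.right + 6]

content = (x=15, y=30, w=70, h=260)
violated soft preferences: 17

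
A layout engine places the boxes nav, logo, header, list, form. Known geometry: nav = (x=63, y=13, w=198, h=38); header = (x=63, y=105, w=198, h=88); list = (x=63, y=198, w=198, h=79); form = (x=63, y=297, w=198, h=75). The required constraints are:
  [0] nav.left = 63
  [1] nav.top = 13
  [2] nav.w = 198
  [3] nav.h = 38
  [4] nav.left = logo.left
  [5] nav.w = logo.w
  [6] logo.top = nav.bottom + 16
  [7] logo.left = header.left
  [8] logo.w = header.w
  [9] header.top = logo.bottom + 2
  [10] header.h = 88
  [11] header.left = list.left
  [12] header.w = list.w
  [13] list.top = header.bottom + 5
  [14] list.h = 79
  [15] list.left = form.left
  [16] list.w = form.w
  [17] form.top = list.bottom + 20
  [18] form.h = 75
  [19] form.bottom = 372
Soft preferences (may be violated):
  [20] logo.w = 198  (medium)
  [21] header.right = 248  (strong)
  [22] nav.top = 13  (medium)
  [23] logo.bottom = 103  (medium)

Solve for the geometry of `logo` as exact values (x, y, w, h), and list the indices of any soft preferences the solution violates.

logo = (x=63, y=67, w=198, h=36)
violated soft preferences: 21

1. logo.x = 63  [nav.left = logo.left]
2. logo.w = 198  [nav.w = logo.w]
3. logo.y = 67  [logo.top = nav.bottom + 16]
4. logo.h = 36  [header.top = logo.bottom + 2]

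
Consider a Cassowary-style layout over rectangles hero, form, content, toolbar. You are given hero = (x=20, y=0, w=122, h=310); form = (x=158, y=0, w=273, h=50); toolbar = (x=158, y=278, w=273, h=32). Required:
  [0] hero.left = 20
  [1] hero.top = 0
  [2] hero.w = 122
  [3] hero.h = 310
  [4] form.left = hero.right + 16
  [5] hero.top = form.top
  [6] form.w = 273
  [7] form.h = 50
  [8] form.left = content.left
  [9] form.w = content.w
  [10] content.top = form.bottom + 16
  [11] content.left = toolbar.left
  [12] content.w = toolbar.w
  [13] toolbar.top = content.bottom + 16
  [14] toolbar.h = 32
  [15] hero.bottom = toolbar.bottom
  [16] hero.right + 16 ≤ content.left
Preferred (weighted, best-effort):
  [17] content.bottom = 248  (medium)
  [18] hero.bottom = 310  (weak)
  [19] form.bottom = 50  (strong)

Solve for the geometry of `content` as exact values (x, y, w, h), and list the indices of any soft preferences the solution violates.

1. content.x = 158  [form.left = content.left]
2. content.w = 273  [form.w = content.w]
3. content.y = 66  [content.top = form.bottom + 16]
4. content.h = 196  [toolbar.top = content.bottom + 16]

content = (x=158, y=66, w=273, h=196)
violated soft preferences: 17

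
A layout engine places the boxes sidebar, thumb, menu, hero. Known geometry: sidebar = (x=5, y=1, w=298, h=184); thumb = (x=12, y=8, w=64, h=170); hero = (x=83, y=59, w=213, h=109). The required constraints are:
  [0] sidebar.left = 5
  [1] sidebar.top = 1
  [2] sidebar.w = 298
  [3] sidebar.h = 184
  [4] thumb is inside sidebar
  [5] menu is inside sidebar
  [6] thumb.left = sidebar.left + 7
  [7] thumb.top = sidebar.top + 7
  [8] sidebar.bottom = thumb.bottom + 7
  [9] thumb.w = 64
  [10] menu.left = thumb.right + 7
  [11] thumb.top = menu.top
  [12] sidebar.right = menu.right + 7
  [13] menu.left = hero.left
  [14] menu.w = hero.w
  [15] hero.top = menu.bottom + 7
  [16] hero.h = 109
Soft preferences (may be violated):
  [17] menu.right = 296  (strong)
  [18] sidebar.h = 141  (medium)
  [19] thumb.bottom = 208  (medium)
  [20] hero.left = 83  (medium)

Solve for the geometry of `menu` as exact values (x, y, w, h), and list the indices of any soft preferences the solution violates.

menu = (x=83, y=8, w=213, h=44)
violated soft preferences: 18, 19

1. menu.x = 83  [menu.left = thumb.right + 7]
2. menu.y = 8  [thumb.top = menu.top]
3. menu.w = 213  [sidebar.right = menu.right + 7]
4. menu.h = 44  [hero.top = menu.bottom + 7]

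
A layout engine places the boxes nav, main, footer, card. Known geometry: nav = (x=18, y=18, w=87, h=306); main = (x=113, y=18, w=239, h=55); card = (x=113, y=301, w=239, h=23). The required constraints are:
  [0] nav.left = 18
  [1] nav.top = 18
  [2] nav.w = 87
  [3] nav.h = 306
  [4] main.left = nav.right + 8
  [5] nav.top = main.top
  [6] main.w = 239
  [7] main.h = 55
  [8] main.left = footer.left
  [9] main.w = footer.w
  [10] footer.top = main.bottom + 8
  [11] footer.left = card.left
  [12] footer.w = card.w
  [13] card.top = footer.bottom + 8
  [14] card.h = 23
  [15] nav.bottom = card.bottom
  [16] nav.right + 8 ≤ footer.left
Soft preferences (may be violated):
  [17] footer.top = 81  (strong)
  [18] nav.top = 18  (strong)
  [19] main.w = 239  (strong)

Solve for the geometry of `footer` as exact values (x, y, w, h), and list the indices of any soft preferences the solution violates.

1. footer.x = 113  [main.left = footer.left]
2. footer.w = 239  [main.w = footer.w]
3. footer.y = 81  [footer.top = main.bottom + 8]
4. footer.h = 212  [card.top = footer.bottom + 8]

footer = (x=113, y=81, w=239, h=212)
violated soft preferences: none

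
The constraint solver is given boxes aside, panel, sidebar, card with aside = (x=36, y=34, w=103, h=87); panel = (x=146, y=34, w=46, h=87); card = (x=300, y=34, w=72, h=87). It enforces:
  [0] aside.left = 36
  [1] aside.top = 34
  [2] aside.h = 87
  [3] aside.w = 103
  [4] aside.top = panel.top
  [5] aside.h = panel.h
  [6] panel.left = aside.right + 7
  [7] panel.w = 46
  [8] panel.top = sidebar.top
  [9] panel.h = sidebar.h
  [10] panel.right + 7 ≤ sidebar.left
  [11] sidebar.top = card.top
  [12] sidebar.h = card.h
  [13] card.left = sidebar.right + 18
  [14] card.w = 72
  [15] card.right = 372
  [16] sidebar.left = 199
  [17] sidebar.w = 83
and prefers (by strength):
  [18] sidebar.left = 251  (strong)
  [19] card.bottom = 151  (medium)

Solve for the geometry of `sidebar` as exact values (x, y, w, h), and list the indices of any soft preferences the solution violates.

1. sidebar.y = 34  [panel.top = sidebar.top]
2. sidebar.h = 87  [panel.h = sidebar.h]
3. sidebar.x = 199  [sidebar.left = 199]
4. sidebar.w = 83  [sidebar.w = 83]

sidebar = (x=199, y=34, w=83, h=87)
violated soft preferences: 18, 19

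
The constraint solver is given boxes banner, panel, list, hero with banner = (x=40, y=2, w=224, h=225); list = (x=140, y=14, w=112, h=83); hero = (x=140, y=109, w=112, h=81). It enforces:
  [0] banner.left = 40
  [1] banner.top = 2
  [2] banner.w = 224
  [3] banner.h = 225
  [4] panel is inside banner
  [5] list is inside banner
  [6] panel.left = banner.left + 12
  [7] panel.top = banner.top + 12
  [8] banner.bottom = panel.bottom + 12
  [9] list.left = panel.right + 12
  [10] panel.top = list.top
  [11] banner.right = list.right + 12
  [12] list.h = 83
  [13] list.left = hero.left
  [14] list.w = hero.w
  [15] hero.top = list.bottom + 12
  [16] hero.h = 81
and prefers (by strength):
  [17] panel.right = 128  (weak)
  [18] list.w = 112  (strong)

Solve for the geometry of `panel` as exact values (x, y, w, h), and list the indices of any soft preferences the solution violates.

panel = (x=52, y=14, w=76, h=201)
violated soft preferences: none

1. panel.x = 52  [panel.left = banner.left + 12]
2. panel.y = 14  [panel.top = banner.top + 12]
3. panel.h = 201  [banner.bottom = panel.bottom + 12]
4. panel.w = 76  [list.left = panel.right + 12]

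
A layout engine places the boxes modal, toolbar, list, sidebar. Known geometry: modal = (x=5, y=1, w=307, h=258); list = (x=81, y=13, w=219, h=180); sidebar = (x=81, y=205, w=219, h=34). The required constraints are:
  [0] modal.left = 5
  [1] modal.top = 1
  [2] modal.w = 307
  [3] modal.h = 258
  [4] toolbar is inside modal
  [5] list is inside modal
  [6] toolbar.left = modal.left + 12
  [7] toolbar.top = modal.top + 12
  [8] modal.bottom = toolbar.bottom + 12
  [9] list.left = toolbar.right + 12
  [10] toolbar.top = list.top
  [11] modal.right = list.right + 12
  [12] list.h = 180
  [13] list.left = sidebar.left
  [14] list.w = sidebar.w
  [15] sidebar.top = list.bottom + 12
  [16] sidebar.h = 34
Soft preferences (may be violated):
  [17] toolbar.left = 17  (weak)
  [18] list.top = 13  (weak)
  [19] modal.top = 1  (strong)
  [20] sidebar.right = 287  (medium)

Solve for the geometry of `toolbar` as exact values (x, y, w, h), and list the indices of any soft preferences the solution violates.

1. toolbar.x = 17  [toolbar.left = modal.left + 12]
2. toolbar.y = 13  [toolbar.top = modal.top + 12]
3. toolbar.h = 234  [modal.bottom = toolbar.bottom + 12]
4. toolbar.w = 52  [list.left = toolbar.right + 12]

toolbar = (x=17, y=13, w=52, h=234)
violated soft preferences: 20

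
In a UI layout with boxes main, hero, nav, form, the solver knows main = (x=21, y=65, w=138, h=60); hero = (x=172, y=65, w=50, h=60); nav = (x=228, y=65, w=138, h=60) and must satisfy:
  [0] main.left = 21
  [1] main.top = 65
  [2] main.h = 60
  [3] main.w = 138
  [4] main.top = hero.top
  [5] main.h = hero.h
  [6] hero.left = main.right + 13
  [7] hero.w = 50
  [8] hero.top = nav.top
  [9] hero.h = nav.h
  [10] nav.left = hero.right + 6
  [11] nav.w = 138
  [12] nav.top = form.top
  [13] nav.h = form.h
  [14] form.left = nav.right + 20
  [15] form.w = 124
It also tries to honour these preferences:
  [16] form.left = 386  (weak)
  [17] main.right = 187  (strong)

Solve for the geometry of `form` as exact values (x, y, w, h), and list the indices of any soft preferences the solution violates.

form = (x=386, y=65, w=124, h=60)
violated soft preferences: 17

1. form.y = 65  [nav.top = form.top]
2. form.h = 60  [nav.h = form.h]
3. form.x = 386  [form.left = nav.right + 20]
4. form.w = 124  [form.w = 124]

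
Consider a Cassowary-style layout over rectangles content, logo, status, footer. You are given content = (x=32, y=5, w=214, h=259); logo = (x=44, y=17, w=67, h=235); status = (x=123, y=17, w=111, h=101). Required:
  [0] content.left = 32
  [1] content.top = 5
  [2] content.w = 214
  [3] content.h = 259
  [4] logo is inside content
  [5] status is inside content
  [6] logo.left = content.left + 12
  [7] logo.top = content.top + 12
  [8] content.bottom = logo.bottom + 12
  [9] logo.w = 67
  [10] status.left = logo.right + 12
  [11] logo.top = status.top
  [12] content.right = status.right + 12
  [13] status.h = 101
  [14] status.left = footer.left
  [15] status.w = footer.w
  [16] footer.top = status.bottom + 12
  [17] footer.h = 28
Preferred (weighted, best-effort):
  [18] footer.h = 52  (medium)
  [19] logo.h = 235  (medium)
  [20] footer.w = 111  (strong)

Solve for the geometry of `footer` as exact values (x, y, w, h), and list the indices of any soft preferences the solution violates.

1. footer.x = 123  [status.left = footer.left]
2. footer.w = 111  [status.w = footer.w]
3. footer.y = 130  [footer.top = status.bottom + 12]
4. footer.h = 28  [footer.h = 28]

footer = (x=123, y=130, w=111, h=28)
violated soft preferences: 18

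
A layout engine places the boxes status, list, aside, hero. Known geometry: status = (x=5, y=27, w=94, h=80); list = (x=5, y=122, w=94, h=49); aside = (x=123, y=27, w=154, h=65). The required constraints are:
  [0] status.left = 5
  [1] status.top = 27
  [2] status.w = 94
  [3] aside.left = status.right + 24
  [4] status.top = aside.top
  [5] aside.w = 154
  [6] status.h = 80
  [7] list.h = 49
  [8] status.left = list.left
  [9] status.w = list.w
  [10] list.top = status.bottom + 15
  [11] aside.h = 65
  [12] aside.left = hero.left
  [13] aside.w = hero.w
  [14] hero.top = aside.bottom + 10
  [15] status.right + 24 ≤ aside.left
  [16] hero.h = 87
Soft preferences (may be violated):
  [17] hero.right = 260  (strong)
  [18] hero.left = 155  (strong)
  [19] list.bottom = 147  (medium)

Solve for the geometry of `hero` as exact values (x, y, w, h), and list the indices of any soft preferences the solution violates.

hero = (x=123, y=102, w=154, h=87)
violated soft preferences: 17, 18, 19

1. hero.x = 123  [aside.left = hero.left]
2. hero.w = 154  [aside.w = hero.w]
3. hero.y = 102  [hero.top = aside.bottom + 10]
4. hero.h = 87  [hero.h = 87]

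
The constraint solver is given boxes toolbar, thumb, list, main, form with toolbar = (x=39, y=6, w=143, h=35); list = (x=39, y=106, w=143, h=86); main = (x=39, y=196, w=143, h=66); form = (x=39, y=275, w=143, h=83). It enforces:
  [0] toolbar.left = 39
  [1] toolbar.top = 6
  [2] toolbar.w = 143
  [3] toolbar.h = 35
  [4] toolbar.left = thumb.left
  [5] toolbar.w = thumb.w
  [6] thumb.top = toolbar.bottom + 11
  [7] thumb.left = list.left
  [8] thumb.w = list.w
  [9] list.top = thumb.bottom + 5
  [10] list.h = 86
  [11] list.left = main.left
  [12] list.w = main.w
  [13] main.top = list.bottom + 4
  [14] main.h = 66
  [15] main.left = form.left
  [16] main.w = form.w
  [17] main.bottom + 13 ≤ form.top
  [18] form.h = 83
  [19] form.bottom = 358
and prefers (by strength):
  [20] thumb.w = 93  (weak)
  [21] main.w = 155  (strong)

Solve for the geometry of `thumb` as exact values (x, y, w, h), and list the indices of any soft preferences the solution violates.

1. thumb.x = 39  [toolbar.left = thumb.left]
2. thumb.w = 143  [toolbar.w = thumb.w]
3. thumb.y = 52  [thumb.top = toolbar.bottom + 11]
4. thumb.h = 49  [list.top = thumb.bottom + 5]

thumb = (x=39, y=52, w=143, h=49)
violated soft preferences: 20, 21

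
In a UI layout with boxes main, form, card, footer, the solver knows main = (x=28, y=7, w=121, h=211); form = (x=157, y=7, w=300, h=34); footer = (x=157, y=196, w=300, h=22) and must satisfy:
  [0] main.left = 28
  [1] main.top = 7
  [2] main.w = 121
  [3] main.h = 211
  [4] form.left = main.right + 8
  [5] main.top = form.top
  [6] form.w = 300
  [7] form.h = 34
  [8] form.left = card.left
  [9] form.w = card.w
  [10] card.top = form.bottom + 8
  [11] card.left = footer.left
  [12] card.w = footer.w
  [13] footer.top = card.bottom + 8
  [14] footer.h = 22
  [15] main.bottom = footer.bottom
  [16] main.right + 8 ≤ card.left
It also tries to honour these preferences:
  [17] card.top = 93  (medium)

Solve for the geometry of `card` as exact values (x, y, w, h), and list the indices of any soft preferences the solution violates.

1. card.x = 157  [form.left = card.left]
2. card.w = 300  [form.w = card.w]
3. card.y = 49  [card.top = form.bottom + 8]
4. card.h = 139  [footer.top = card.bottom + 8]

card = (x=157, y=49, w=300, h=139)
violated soft preferences: 17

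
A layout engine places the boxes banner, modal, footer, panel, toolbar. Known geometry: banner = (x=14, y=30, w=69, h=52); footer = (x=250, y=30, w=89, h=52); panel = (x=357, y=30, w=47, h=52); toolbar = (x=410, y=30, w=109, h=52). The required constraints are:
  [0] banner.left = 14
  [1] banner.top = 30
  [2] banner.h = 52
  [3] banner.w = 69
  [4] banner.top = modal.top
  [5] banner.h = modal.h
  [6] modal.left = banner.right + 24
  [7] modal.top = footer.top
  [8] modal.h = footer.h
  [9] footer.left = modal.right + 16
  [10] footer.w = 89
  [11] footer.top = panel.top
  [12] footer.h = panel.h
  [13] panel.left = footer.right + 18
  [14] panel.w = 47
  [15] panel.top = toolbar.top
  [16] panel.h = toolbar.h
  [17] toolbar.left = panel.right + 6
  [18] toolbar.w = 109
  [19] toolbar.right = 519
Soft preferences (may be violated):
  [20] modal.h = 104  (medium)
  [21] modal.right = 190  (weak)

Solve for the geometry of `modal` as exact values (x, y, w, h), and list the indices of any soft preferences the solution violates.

1. modal.y = 30  [banner.top = modal.top]
2. modal.h = 52  [banner.h = modal.h]
3. modal.x = 107  [modal.left = banner.right + 24]
4. modal.w = 127  [footer.left = modal.right + 16]

modal = (x=107, y=30, w=127, h=52)
violated soft preferences: 20, 21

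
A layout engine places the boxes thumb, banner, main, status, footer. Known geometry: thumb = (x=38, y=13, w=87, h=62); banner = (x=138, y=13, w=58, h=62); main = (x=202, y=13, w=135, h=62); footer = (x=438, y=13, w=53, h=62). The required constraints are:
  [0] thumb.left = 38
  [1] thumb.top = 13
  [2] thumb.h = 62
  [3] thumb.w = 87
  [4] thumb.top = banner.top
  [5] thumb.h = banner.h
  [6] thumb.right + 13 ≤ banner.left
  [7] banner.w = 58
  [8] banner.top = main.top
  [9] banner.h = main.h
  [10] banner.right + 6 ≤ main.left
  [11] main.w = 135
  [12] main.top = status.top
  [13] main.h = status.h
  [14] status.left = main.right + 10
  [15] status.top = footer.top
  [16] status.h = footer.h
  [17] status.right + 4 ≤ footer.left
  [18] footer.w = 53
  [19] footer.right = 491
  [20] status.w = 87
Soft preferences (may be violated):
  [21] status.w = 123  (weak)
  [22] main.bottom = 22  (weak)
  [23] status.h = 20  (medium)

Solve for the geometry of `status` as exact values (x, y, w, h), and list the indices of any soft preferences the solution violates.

status = (x=347, y=13, w=87, h=62)
violated soft preferences: 21, 22, 23

1. status.y = 13  [main.top = status.top]
2. status.h = 62  [main.h = status.h]
3. status.x = 347  [status.left = main.right + 10]
4. status.w = 87  [status.w = 87]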